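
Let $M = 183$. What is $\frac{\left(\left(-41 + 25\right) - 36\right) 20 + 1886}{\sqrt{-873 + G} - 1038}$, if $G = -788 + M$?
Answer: $- \frac{439074}{539461} - \frac{423 i \sqrt{1478}}{539461} \approx -0.81391 - 0.030145 i$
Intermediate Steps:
$G = -605$ ($G = -788 + 183 = -605$)
$\frac{\left(\left(-41 + 25\right) - 36\right) 20 + 1886}{\sqrt{-873 + G} - 1038} = \frac{\left(\left(-41 + 25\right) - 36\right) 20 + 1886}{\sqrt{-873 - 605} - 1038} = \frac{\left(-16 - 36\right) 20 + 1886}{\sqrt{-1478} - 1038} = \frac{\left(-52\right) 20 + 1886}{i \sqrt{1478} - 1038} = \frac{-1040 + 1886}{-1038 + i \sqrt{1478}} = \frac{846}{-1038 + i \sqrt{1478}}$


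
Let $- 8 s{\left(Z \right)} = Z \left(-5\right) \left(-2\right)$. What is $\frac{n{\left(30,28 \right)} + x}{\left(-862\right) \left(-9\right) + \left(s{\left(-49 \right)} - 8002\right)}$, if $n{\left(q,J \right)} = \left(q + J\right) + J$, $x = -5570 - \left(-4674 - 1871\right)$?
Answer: $- \frac{4244}{731} \approx -5.8057$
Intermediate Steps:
$s{\left(Z \right)} = - \frac{5 Z}{4}$ ($s{\left(Z \right)} = - \frac{Z \left(-5\right) \left(-2\right)}{8} = - \frac{- 5 Z \left(-2\right)}{8} = - \frac{10 Z}{8} = - \frac{5 Z}{4}$)
$x = 975$ ($x = -5570 - \left(-4674 - 1871\right) = -5570 - -6545 = -5570 + 6545 = 975$)
$n{\left(q,J \right)} = q + 2 J$ ($n{\left(q,J \right)} = \left(J + q\right) + J = q + 2 J$)
$\frac{n{\left(30,28 \right)} + x}{\left(-862\right) \left(-9\right) + \left(s{\left(-49 \right)} - 8002\right)} = \frac{\left(30 + 2 \cdot 28\right) + 975}{\left(-862\right) \left(-9\right) - \frac{31763}{4}} = \frac{\left(30 + 56\right) + 975}{7758 + \left(\frac{245}{4} - 8002\right)} = \frac{86 + 975}{7758 - \frac{31763}{4}} = \frac{1061}{- \frac{731}{4}} = 1061 \left(- \frac{4}{731}\right) = - \frac{4244}{731}$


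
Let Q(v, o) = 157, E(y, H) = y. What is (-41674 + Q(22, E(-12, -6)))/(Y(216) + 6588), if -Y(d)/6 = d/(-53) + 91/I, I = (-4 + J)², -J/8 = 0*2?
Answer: -5867736/929737 ≈ -6.3112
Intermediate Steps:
J = 0 (J = -0*2 = -8*0 = 0)
I = 16 (I = (-4 + 0)² = (-4)² = 16)
Y(d) = -273/8 + 6*d/53 (Y(d) = -6*(d/(-53) + 91/16) = -6*(d*(-1/53) + 91*(1/16)) = -6*(-d/53 + 91/16) = -6*(91/16 - d/53) = -273/8 + 6*d/53)
(-41674 + Q(22, E(-12, -6)))/(Y(216) + 6588) = (-41674 + 157)/((-273/8 + (6/53)*216) + 6588) = -41517/((-273/8 + 1296/53) + 6588) = -41517/(-4101/424 + 6588) = -41517/2789211/424 = -41517*424/2789211 = -5867736/929737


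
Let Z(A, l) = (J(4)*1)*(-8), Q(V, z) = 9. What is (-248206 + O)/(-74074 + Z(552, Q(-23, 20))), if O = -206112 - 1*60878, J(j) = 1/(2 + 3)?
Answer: 1287990/185189 ≈ 6.9550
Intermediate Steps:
J(j) = ⅕ (J(j) = 1/5 = ⅕)
O = -266990 (O = -206112 - 60878 = -266990)
Z(A, l) = -8/5 (Z(A, l) = ((⅕)*1)*(-8) = (⅕)*(-8) = -8/5)
(-248206 + O)/(-74074 + Z(552, Q(-23, 20))) = (-248206 - 266990)/(-74074 - 8/5) = -515196/(-370378/5) = -515196*(-5/370378) = 1287990/185189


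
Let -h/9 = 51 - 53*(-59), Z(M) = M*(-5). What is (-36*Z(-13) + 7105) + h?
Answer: -23837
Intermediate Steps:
Z(M) = -5*M
h = -28602 (h = -9*(51 - 53*(-59)) = -9*(51 + 3127) = -9*3178 = -28602)
(-36*Z(-13) + 7105) + h = (-(-180)*(-13) + 7105) - 28602 = (-36*65 + 7105) - 28602 = (-2340 + 7105) - 28602 = 4765 - 28602 = -23837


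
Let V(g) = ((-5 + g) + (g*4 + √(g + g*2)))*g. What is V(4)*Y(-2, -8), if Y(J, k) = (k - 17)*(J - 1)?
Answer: 4500 + 600*√3 ≈ 5539.2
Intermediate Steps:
Y(J, k) = (-1 + J)*(-17 + k) (Y(J, k) = (-17 + k)*(-1 + J) = (-1 + J)*(-17 + k))
V(g) = g*(-5 + 5*g + √3*√g) (V(g) = ((-5 + g) + (4*g + √(g + 2*g)))*g = ((-5 + g) + (4*g + √(3*g)))*g = ((-5 + g) + (4*g + √3*√g))*g = (-5 + 5*g + √3*√g)*g = g*(-5 + 5*g + √3*√g))
V(4)*Y(-2, -8) = (-5*4 + 5*4² + √3*4^(3/2))*(17 - 1*(-8) - 17*(-2) - 2*(-8)) = (-20 + 5*16 + √3*8)*(17 + 8 + 34 + 16) = (-20 + 80 + 8*√3)*75 = (60 + 8*√3)*75 = 4500 + 600*√3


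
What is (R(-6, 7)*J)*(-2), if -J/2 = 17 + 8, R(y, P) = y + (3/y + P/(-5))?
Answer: -790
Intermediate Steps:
R(y, P) = y + 3/y - P/5 (R(y, P) = y + (3/y + P*(-1/5)) = y + (3/y - P/5) = y + 3/y - P/5)
J = -50 (J = -2*(17 + 8) = -2*25 = -50)
(R(-6, 7)*J)*(-2) = ((-6 + 3/(-6) - 1/5*7)*(-50))*(-2) = ((-6 + 3*(-1/6) - 7/5)*(-50))*(-2) = ((-6 - 1/2 - 7/5)*(-50))*(-2) = -79/10*(-50)*(-2) = 395*(-2) = -790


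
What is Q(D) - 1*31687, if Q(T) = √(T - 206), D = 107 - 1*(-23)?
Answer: -31687 + 2*I*√19 ≈ -31687.0 + 8.7178*I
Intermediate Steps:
D = 130 (D = 107 + 23 = 130)
Q(T) = √(-206 + T)
Q(D) - 1*31687 = √(-206 + 130) - 1*31687 = √(-76) - 31687 = 2*I*√19 - 31687 = -31687 + 2*I*√19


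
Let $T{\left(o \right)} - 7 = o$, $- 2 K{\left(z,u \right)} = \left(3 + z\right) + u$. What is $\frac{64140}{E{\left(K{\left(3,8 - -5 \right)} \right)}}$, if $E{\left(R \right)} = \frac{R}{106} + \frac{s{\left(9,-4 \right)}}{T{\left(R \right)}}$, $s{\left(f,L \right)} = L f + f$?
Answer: $\frac{67988400}{11353} \approx 5988.6$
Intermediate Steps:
$K{\left(z,u \right)} = - \frac{3}{2} - \frac{u}{2} - \frac{z}{2}$ ($K{\left(z,u \right)} = - \frac{\left(3 + z\right) + u}{2} = - \frac{3 + u + z}{2} = - \frac{3}{2} - \frac{u}{2} - \frac{z}{2}$)
$T{\left(o \right)} = 7 + o$
$s{\left(f,L \right)} = f + L f$
$E{\left(R \right)} = - \frac{27}{7 + R} + \frac{R}{106}$ ($E{\left(R \right)} = \frac{R}{106} + \frac{9 \left(1 - 4\right)}{7 + R} = R \frac{1}{106} + \frac{9 \left(-3\right)}{7 + R} = \frac{R}{106} - \frac{27}{7 + R} = - \frac{27}{7 + R} + \frac{R}{106}$)
$\frac{64140}{E{\left(K{\left(3,8 - -5 \right)} \right)}} = \frac{64140}{\frac{1}{106} \frac{1}{7 - \left(3 + \frac{8 - -5}{2}\right)} \left(-2862 + \left(- \frac{3}{2} - \frac{8 - -5}{2} - \frac{3}{2}\right) \left(7 - \left(3 + \frac{8 - -5}{2}\right)\right)\right)} = \frac{64140}{\frac{1}{106} \frac{1}{7 - \left(3 + \frac{8 + 5}{2}\right)} \left(-2862 + \left(- \frac{3}{2} - \frac{8 + 5}{2} - \frac{3}{2}\right) \left(7 - \left(3 + \frac{8 + 5}{2}\right)\right)\right)} = \frac{64140}{\frac{1}{106} \frac{1}{7 - \frac{19}{2}} \left(-2862 + \left(- \frac{3}{2} - \frac{13}{2} - \frac{3}{2}\right) \left(7 - \frac{19}{2}\right)\right)} = \frac{64140}{\frac{1}{106} \frac{1}{7 - \frac{19}{2}} \left(-2862 - \frac{19 \left(7 - \frac{19}{2}\right)}{2}\right)} = \frac{64140}{\frac{1}{106} \frac{1}{- \frac{5}{2}} \left(-2862 - - \frac{95}{4}\right)} = \frac{64140}{\frac{1}{106} \left(- \frac{2}{5}\right) \left(-2862 + \frac{95}{4}\right)} = \frac{64140}{\frac{1}{106} \left(- \frac{2}{5}\right) \left(- \frac{11353}{4}\right)} = \frac{64140}{\frac{11353}{1060}} = 64140 \cdot \frac{1060}{11353} = \frac{67988400}{11353}$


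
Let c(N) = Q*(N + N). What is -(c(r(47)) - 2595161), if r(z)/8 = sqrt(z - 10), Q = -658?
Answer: 2595161 + 10528*sqrt(37) ≈ 2.6592e+6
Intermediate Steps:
r(z) = 8*sqrt(-10 + z) (r(z) = 8*sqrt(z - 10) = 8*sqrt(-10 + z))
c(N) = -1316*N (c(N) = -658*(N + N) = -1316*N)
-(c(r(47)) - 2595161) = -(-10528*sqrt(-10 + 47) - 2595161) = -(-10528*sqrt(37) - 2595161) = -(-2595161 - 10528*sqrt(37)) = 2595161 + 10528*sqrt(37)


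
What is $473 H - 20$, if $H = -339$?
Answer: $-160367$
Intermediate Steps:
$473 H - 20 = 473 \left(-339\right) - 20 = -160347 - 20 = -160367$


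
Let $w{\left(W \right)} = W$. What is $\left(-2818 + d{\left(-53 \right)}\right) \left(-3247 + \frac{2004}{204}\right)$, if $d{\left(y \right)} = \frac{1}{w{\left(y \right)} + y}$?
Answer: $\frac{8219276844}{901} \approx 9.1224 \cdot 10^{6}$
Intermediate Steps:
$d{\left(y \right)} = \frac{1}{2 y}$ ($d{\left(y \right)} = \frac{1}{y + y} = \frac{1}{2 y}$)
$\left(-2818 + d{\left(-53 \right)}\right) \left(-3247 + \frac{2004}{204}\right) = \left(-2818 + \frac{1}{2 \left(-53\right)}\right) \left(-3247 + \frac{2004}{204}\right) = \left(-2818 + \frac{1}{2} \left(- \frac{1}{53}\right)\right) \left(-3247 + 2004 \cdot \frac{1}{204}\right) = \left(-2818 - \frac{1}{106}\right) \left(-3247 + \frac{167}{17}\right) = \left(- \frac{298709}{106}\right) \left(- \frac{55032}{17}\right) = \frac{8219276844}{901}$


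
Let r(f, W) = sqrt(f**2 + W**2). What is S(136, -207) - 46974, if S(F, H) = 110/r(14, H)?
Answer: -46974 + 22*sqrt(43045)/8609 ≈ -46974.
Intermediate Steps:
r(f, W) = sqrt(W**2 + f**2)
S(F, H) = 110/sqrt(196 + H**2) (S(F, H) = 110/(sqrt(H**2 + 14**2)) = 110/(sqrt(H**2 + 196)) = 110/(sqrt(196 + H**2)) = 110/sqrt(196 + H**2))
S(136, -207) - 46974 = 110/sqrt(196 + (-207)**2) - 46974 = 110/sqrt(196 + 42849) - 46974 = 110/sqrt(43045) - 46974 = 110*(sqrt(43045)/43045) - 46974 = 22*sqrt(43045)/8609 - 46974 = -46974 + 22*sqrt(43045)/8609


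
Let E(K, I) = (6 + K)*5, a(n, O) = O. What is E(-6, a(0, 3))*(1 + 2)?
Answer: 0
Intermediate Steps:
E(K, I) = 30 + 5*K
E(-6, a(0, 3))*(1 + 2) = (30 + 5*(-6))*(1 + 2) = (30 - 30)*3 = 0*3 = 0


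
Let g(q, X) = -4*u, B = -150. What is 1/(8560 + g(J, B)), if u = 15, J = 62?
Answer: 1/8500 ≈ 0.00011765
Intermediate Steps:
g(q, X) = -60 (g(q, X) = -4*15 = -60)
1/(8560 + g(J, B)) = 1/(8560 - 60) = 1/8500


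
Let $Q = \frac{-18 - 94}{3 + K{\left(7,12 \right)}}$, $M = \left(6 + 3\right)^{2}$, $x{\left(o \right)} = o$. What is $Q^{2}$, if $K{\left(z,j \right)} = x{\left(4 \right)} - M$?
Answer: $\frac{3136}{1369} \approx 2.2907$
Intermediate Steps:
$M = 81$ ($M = 9^{2} = 81$)
$K{\left(z,j \right)} = -77$ ($K{\left(z,j \right)} = 4 - 81 = -77$)
$Q = \frac{56}{37}$ ($Q = \frac{-18 - 94}{3 - 77} = - \frac{112}{-74} = \left(-112\right) \left(- \frac{1}{74}\right) = \frac{56}{37} \approx 1.5135$)
$Q^{2} = \left(\frac{56}{37}\right)^{2} = \frac{3136}{1369}$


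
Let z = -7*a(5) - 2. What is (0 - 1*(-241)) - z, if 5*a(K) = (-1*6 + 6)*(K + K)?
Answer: 243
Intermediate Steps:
a(K) = 0 (a(K) = ((-1*6 + 6)*(K + K))/5 = ((-6 + 6)*(2*K))/5 = (0*(2*K))/5 = (⅕)*0 = 0)
z = -2 (z = -7*0 - 2 = 0 - 2 = -2)
(0 - 1*(-241)) - z = (0 - 1*(-241)) - 1*(-2) = (0 + 241) + 2 = 241 + 2 = 243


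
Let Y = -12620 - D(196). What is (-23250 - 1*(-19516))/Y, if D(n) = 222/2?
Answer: 3734/12731 ≈ 0.29330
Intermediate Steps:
D(n) = 111 (D(n) = 222*(½) = 111)
Y = -12731 (Y = -12620 - 1*111 = -12620 - 111 = -12731)
(-23250 - 1*(-19516))/Y = (-23250 - 1*(-19516))/(-12731) = (-23250 + 19516)*(-1/12731) = -3734*(-1/12731) = 3734/12731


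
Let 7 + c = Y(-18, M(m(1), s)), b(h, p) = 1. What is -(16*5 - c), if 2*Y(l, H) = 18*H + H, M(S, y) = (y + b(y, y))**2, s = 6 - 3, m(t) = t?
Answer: 65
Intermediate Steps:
s = 3
M(S, y) = (1 + y)**2 (M(S, y) = (y + 1)**2 = (1 + y)**2)
Y(l, H) = 19*H/2 (Y(l, H) = (18*H + H)/2 = (19*H)/2 = 19*H/2)
c = 145 (c = -7 + 19*(1 + 3)**2/2 = -7 + (19/2)*4**2 = -7 + (19/2)*16 = -7 + 152 = 145)
-(16*5 - c) = -(16*5 - 1*145) = -(80 - 145) = -1*(-65) = 65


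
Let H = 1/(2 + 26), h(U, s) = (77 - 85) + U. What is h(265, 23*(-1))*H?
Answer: 257/28 ≈ 9.1786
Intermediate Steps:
h(U, s) = -8 + U
H = 1/28 ≈ 0.035714
h(265, 23*(-1))*H = (-8 + 265)*(1/28) = 257*(1/28) = 257/28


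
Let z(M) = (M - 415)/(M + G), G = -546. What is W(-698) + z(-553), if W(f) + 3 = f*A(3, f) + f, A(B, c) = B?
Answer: -3070737/1099 ≈ -2794.1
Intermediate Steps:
W(f) = -3 + 4*f (W(f) = -3 + (f*3 + f) = -3 + (3*f + f) = -3 + 4*f)
z(M) = (-415 + M)/(-546 + M) (z(M) = (M - 415)/(M - 546) = (-415 + M)/(-546 + M))
W(-698) + z(-553) = (-3 + 4*(-698)) + (-415 - 553)/(-546 - 553) = (-3 - 2792) - 968/(-1099) = -2795 - 1/1099*(-968) = -2795 + 968/1099 = -3070737/1099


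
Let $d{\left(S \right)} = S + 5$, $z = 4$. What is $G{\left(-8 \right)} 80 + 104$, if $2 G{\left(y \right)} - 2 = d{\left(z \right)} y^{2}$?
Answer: $23224$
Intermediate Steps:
$d{\left(S \right)} = 5 + S$
$G{\left(y \right)} = 1 + \frac{9 y^{2}}{2}$ ($G{\left(y \right)} = 1 + \frac{\left(5 + 4\right) y^{2}}{2} = 1 + \frac{9 y^{2}}{2}$)
$G{\left(-8 \right)} 80 + 104 = \left(1 + \frac{9 \left(-8\right)^{2}}{2}\right) 80 + 104 = \left(1 + \frac{9}{2} \cdot 64\right) 80 + 104 = \left(1 + 288\right) 80 + 104 = 289 \cdot 80 + 104 = 23120 + 104 = 23224$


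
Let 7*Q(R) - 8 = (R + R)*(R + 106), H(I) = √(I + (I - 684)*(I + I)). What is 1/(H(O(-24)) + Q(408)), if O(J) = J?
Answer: 367003/21990192323 - 49*√8490/87960769292 ≈ 1.6638e-5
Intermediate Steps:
H(I) = √(I + 2*I*(-684 + I)) (H(I) = √(I + (-684 + I)*(2*I)) = √(I + 2*I*(-684 + I)))
Q(R) = 8/7 + 2*R*(106 + R)/7 (Q(R) = 8/7 + ((R + R)*(R + 106))/7 = 8/7 + ((2*R)*(106 + R))/7 = 8/7 + (2*R*(106 + R))/7 = 8/7 + 2*R*(106 + R)/7)
1/(H(O(-24)) + Q(408)) = 1/(√(-24*(-1367 + 2*(-24))) + (8/7 + (2/7)*408² + (212/7)*408)) = 1/(√(-24*(-1367 - 48)) + (8/7 + (2/7)*166464 + 86496/7)) = 1/(√(-24*(-1415)) + (8/7 + 332928/7 + 86496/7)) = 1/(√33960 + 419432/7) = 1/(2*√8490 + 419432/7) = 1/(419432/7 + 2*√8490)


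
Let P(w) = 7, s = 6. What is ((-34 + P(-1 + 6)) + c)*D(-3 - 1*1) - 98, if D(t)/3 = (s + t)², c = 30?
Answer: -62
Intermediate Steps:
D(t) = 3*(6 + t)²
((-34 + P(-1 + 6)) + c)*D(-3 - 1*1) - 98 = ((-34 + 7) + 30)*(3*(6 + (-3 - 1*1))²) - 98 = (-27 + 30)*(3*(6 + (-3 - 1))²) - 98 = 3*(3*(6 - 4)²) - 98 = 3*(3*2²) - 98 = 3*(3*4) - 98 = 3*12 - 98 = 36 - 98 = -62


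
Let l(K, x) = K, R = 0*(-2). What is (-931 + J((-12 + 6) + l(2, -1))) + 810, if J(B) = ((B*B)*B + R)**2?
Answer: 3975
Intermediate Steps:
R = 0
J(B) = B**6 (J(B) = ((B*B)*B + 0)**2 = (B**2*B + 0)**2 = (B**3 + 0)**2 = (B**3)**2 = B**6)
(-931 + J((-12 + 6) + l(2, -1))) + 810 = (-931 + ((-12 + 6) + 2)**6) + 810 = (-931 + (-6 + 2)**6) + 810 = (-931 + (-4)**6) + 810 = (-931 + 4096) + 810 = 3165 + 810 = 3975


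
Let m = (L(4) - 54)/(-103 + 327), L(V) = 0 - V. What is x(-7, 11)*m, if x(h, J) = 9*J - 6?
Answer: -2697/112 ≈ -24.080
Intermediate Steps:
L(V) = -V
x(h, J) = -6 + 9*J
m = -29/112 (m = (-1*4 - 54)/(-103 + 327) = (-4 - 54)/224 = -58*1/224 = -29/112 ≈ -0.25893)
x(-7, 11)*m = (-6 + 9*11)*(-29/112) = (-6 + 99)*(-29/112) = 93*(-29/112) = -2697/112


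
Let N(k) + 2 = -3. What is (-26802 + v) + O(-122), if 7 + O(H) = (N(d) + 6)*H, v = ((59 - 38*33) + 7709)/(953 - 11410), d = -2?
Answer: -281623981/10457 ≈ -26932.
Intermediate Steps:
N(k) = -5 (N(k) = -2 - 3 = -5)
v = -6514/10457 (v = ((59 - 1254) + 7709)/(-10457) = (-1195 + 7709)*(-1/10457) = 6514*(-1/10457) = -6514/10457 ≈ -0.62293)
O(H) = -7 + H (O(H) = -7 + (-5 + 6)*H = -7 + 1*H = -7 + H)
(-26802 + v) + O(-122) = (-26802 - 6514/10457) + (-7 - 122) = -280275028/10457 - 129 = -281623981/10457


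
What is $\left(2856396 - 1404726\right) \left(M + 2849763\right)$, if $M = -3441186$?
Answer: $-858551026410$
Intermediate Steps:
$\left(2856396 - 1404726\right) \left(M + 2849763\right) = \left(2856396 - 1404726\right) \left(-3441186 + 2849763\right) = 1451670 \left(-591423\right) = -858551026410$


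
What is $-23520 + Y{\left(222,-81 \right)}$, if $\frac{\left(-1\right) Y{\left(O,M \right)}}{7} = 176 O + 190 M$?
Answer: $-189294$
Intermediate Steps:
$Y{\left(O,M \right)} = - 1330 M - 1232 O$ ($Y{\left(O,M \right)} = - 7 \left(176 O + 190 M\right) = - 1330 M - 1232 O$)
$-23520 + Y{\left(222,-81 \right)} = -23520 - 165774 = -189294$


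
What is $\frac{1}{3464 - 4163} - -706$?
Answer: $\frac{493493}{699} \approx 706.0$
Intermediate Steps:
$\frac{1}{3464 - 4163} - -706 = \frac{1}{-699} + 706 = - \frac{1}{699} + 706 = \frac{493493}{699}$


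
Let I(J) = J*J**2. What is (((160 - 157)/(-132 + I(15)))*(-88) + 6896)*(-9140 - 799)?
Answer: -74090156232/1081 ≈ -6.8538e+7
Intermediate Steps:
I(J) = J**3
(((160 - 157)/(-132 + I(15)))*(-88) + 6896)*(-9140 - 799) = (((160 - 157)/(-132 + 15**3))*(-88) + 6896)*(-9140 - 799) = ((3/(-132 + 3375))*(-88) + 6896)*(-9939) = ((3/3243)*(-88) + 6896)*(-9939) = ((3*(1/3243))*(-88) + 6896)*(-9939) = ((1/1081)*(-88) + 6896)*(-9939) = (-88/1081 + 6896)*(-9939) = (7454488/1081)*(-9939) = -74090156232/1081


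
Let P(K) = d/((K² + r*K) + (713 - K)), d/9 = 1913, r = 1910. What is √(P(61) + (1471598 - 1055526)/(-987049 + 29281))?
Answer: I*√25471176358298070/295351707 ≈ 0.54036*I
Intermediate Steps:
d = 17217 (d = 9*1913 = 17217)
P(K) = 17217/(713 + K² + 1909*K) (P(K) = 17217/((K² + 1910*K) + (713 - K)) = 17217/(713 + K² + 1909*K))
√(P(61) + (1471598 - 1055526)/(-987049 + 29281)) = √(17217/(713 + 61² + 1909*61) + (1471598 - 1055526)/(-987049 + 29281)) = √(17217/(713 + 3721 + 116449) + 416072/(-957768)) = √(17217/120883 + 416072*(-1/957768)) = √(17217*(1/120883) - 52009/119721) = √(17217/120883 - 52009/119721) = √(-603681070/2067461949) = I*√25471176358298070/295351707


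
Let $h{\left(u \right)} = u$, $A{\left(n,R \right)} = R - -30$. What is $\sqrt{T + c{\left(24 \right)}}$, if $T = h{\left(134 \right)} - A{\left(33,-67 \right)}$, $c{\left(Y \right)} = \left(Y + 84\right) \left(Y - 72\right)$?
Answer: $3 i \sqrt{557} \approx 70.802 i$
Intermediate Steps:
$A{\left(n,R \right)} = 30 + R$ ($A{\left(n,R \right)} = R + 30 = 30 + R$)
$c{\left(Y \right)} = \left(-72 + Y\right) \left(84 + Y\right)$ ($c{\left(Y \right)} = \left(84 + Y\right) \left(-72 + Y\right) = \left(-72 + Y\right) \left(84 + Y\right)$)
$T = 171$ ($T = 134 - \left(30 - 67\right) = 134 - -37 = 134 + 37 = 171$)
$\sqrt{T + c{\left(24 \right)}} = \sqrt{171 + \left(-6048 + 24^{2} + 12 \cdot 24\right)} = \sqrt{171 + \left(-6048 + 576 + 288\right)} = \sqrt{171 - 5184} = \sqrt{-5013} = 3 i \sqrt{557}$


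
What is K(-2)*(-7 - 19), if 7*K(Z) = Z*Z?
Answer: -104/7 ≈ -14.857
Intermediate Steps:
K(Z) = Z²/7 (K(Z) = (Z*Z)/7 = Z²/7)
K(-2)*(-7 - 19) = ((⅐)*(-2)²)*(-7 - 19) = ((⅐)*4)*(-26) = (4/7)*(-26) = -104/7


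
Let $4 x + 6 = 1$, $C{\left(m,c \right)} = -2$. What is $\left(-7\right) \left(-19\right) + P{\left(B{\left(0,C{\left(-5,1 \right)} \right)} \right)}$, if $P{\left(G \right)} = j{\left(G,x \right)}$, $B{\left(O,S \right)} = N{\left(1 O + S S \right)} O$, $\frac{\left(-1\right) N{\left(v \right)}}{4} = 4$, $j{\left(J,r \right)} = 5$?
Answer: $138$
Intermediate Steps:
$x = - \frac{5}{4}$ ($x = - \frac{3}{2} + \frac{1}{4} \cdot 1 = - \frac{3}{2} + \frac{1}{4} = - \frac{5}{4} \approx -1.25$)
$N{\left(v \right)} = -16$ ($N{\left(v \right)} = \left(-4\right) 4 = -16$)
$B{\left(O,S \right)} = - 16 O$
$P{\left(G \right)} = 5$
$\left(-7\right) \left(-19\right) + P{\left(B{\left(0,C{\left(-5,1 \right)} \right)} \right)} = \left(-7\right) \left(-19\right) + 5 = 133 + 5 = 138$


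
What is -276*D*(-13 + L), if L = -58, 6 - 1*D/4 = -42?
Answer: 3762432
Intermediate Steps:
D = 192 (D = 24 - 4*(-42) = 24 + 168 = 192)
-276*D*(-13 + L) = -52992*(-13 - 58) = -52992*(-71) = -276*(-13632) = 3762432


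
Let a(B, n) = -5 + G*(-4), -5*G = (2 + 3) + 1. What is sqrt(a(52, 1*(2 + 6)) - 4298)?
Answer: I*sqrt(107455)/5 ≈ 65.561*I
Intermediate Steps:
G = -6/5 (G = -((2 + 3) + 1)/5 = -(5 + 1)/5 = -1/5*6 = -6/5 ≈ -1.2000)
a(B, n) = -1/5 (a(B, n) = -5 - 6/5*(-4) = -5 + 24/5 = -1/5)
sqrt(a(52, 1*(2 + 6)) - 4298) = sqrt(-1/5 - 4298) = sqrt(-21491/5) = I*sqrt(107455)/5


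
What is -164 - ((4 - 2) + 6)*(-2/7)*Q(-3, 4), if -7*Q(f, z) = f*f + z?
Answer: -8244/49 ≈ -168.24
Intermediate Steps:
Q(f, z) = -z/7 - f²/7 (Q(f, z) = -(f*f + z)/7 = -(f² + z)/7 = -(z + f²)/7 = -z/7 - f²/7)
-164 - ((4 - 2) + 6)*(-2/7)*Q(-3, 4) = -164 - ((4 - 2) + 6)*(-2/7)*(-⅐*4 - ⅐*(-3)²) = -164 - (2 + 6)*(-2*⅐)*(-4/7 - ⅐*9) = -164 - 8*(-2/7)*(-4/7 - 9/7) = -164 - (-16)*(-13)/(7*7) = -164 - 1*208/49 = -164 - 208/49 = -8244/49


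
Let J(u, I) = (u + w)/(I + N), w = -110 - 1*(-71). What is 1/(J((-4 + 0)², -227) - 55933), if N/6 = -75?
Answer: -677/37866618 ≈ -1.7879e-5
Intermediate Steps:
N = -450 (N = 6*(-75) = -450)
w = -39 (w = -110 + 71 = -39)
J(u, I) = (-39 + u)/(-450 + I) (J(u, I) = (u - 39)/(I - 450) = (-39 + u)/(-450 + I))
1/(J((-4 + 0)², -227) - 55933) = 1/((-39 + (-4 + 0)²)/(-450 - 227) - 55933) = 1/((-39 + (-4)²)/(-677) - 55933) = 1/(-(-39 + 16)/677 - 55933) = 1/(-1/677*(-23) - 55933) = 1/(23/677 - 55933) = 1/(-37866618/677) = -677/37866618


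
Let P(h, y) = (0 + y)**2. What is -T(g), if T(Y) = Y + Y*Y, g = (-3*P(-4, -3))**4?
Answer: -282430067922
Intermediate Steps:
P(h, y) = y**2
g = 531441 (g = (-3*(-3)**2)**4 = (-3*9)**4 = (-27)**4 = 531441)
T(Y) = Y + Y**2
-T(g) = -531441*(1 + 531441) = -531441*531442 = -1*282430067922 = -282430067922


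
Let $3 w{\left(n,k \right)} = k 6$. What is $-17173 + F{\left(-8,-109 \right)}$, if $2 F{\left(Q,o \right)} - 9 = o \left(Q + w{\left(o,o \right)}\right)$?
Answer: $- \frac{9703}{2} \approx -4851.5$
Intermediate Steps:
$w{\left(n,k \right)} = 2 k$ ($w{\left(n,k \right)} = \frac{k 6}{3} = \frac{6 k}{3} = 2 k$)
$F{\left(Q,o \right)} = \frac{9}{2} + \frac{o \left(Q + 2 o\right)}{2}$
$-17173 + F{\left(-8,-109 \right)} = -17173 + \left(\frac{9}{2} + \left(-109\right)^{2} + \frac{1}{2} \left(-8\right) \left(-109\right)\right) = -17173 + \left(\frac{9}{2} + 11881 + 436\right) = -17173 + \frac{24643}{2} = - \frac{9703}{2}$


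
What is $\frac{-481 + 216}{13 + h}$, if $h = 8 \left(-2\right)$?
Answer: $\frac{265}{3} \approx 88.333$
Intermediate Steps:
$h = -16$
$\frac{-481 + 216}{13 + h} = \frac{-481 + 216}{13 - 16} = - \frac{265}{-3} = \left(-265\right) \left(- \frac{1}{3}\right) = \frac{265}{3}$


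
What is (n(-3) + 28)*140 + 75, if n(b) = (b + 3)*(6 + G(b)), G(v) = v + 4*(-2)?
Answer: 3995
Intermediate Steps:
G(v) = -8 + v (G(v) = v - 8 = -8 + v)
n(b) = (-2 + b)*(3 + b) (n(b) = (b + 3)*(6 + (-8 + b)) = (3 + b)*(-2 + b) = (-2 + b)*(3 + b))
(n(-3) + 28)*140 + 75 = ((-6 - 3 + (-3)**2) + 28)*140 + 75 = ((-6 - 3 + 9) + 28)*140 + 75 = (0 + 28)*140 + 75 = 28*140 + 75 = 3920 + 75 = 3995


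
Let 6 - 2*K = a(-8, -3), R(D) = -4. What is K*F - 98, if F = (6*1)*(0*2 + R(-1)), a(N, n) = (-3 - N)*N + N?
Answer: -746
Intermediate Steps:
a(N, n) = N + N*(-3 - N) (a(N, n) = N*(-3 - N) + N = N + N*(-3 - N))
K = 27 (K = 3 - (-1)*(-8)*(2 - 8)/2 = 3 - (-1)*(-8)*(-6)/2 = 3 - ½*(-48) = 3 + 24 = 27)
F = -24 (F = (6*1)*(0*2 - 4) = 6*(0 - 4) = 6*(-4) = -24)
K*F - 98 = 27*(-24) - 98 = -648 - 98 = -746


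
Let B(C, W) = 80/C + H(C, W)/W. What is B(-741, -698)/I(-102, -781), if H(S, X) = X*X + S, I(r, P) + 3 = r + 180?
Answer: -360524923/38791350 ≈ -9.2939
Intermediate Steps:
I(r, P) = 177 + r (I(r, P) = -3 + (r + 180) = -3 + (180 + r) = 177 + r)
H(S, X) = S + X² (H(S, X) = X² + S = S + X²)
B(C, W) = 80/C + (C + W²)/W
B(-741, -698)/I(-102, -781) = (-698 + 80/(-741) - 741/(-698))/(177 - 102) = (-698 + 80*(-1/741) - 741*(-1/698))/75 = (-698 - 80/741 + 741/698)*(1/75) = -360524923/517218*1/75 = -360524923/38791350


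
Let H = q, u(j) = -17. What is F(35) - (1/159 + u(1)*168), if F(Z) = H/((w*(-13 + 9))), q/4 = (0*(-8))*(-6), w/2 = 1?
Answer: 454103/159 ≈ 2856.0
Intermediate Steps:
w = 2 (w = 2*1 = 2)
q = 0 (q = 4*((0*(-8))*(-6)) = 4*(0*(-6)) = 4*0 = 0)
H = 0
F(Z) = 0 (F(Z) = 0/((2*(-13 + 9))) = 0/((2*(-4))) = 0/(-8) = 0*(-1/8) = 0)
F(35) - (1/159 + u(1)*168) = 0 - (1/159 - 17*168) = 0 - (1/159 - 2856) = 0 - 1*(-454103/159) = 0 + 454103/159 = 454103/159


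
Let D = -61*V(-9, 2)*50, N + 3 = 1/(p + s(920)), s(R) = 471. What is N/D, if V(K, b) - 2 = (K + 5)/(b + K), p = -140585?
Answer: 2942401/7692258600 ≈ 0.00038251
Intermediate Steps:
V(K, b) = 2 + (5 + K)/(K + b) (V(K, b) = 2 + (K + 5)/(b + K) = 2 + (5 + K)/(K + b))
N = -420343/140114 (N = -3 + 1/(-140585 + 471) = -3 + 1/(-140114) = -3 - 1/140114 = -420343/140114 ≈ -3.0000)
D = -54900/7 (D = -61*(5 + 2*2 + 3*(-9))/(-9 + 2)*50 = -61*(5 + 4 - 27)/(-7)*50 = -(-61)*(-18)/7*50 = -61*18/7*50 = -1098/7*50 = -54900/7 ≈ -7842.9)
N/D = -420343/(140114*(-54900/7)) = -420343/140114*(-7/54900) = 2942401/7692258600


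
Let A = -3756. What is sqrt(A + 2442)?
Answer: 3*I*sqrt(146) ≈ 36.249*I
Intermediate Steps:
sqrt(A + 2442) = sqrt(-3756 + 2442) = sqrt(-1314) = 3*I*sqrt(146)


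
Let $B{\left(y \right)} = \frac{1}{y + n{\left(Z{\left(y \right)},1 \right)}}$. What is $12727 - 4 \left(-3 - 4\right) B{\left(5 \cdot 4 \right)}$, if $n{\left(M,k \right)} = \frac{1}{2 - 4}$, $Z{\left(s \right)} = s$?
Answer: $\frac{496409}{39} \approx 12728.0$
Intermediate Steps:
$n{\left(M,k \right)} = - \frac{1}{2}$ ($n{\left(M,k \right)} = \frac{1}{-2} = - \frac{1}{2}$)
$B{\left(y \right)} = \frac{1}{- \frac{1}{2} + y}$ ($B{\left(y \right)} = \frac{1}{y - \frac{1}{2}} = \frac{1}{- \frac{1}{2} + y}$)
$12727 - 4 \left(-3 - 4\right) B{\left(5 \cdot 4 \right)} = 12727 - 4 \left(-3 - 4\right) \frac{2}{-1 + 2 \cdot 5 \cdot 4} = 12727 - 4 \left(-7\right) \frac{2}{-1 + 2 \cdot 20} = 12727 - - 28 \frac{2}{-1 + 40} = 12727 - - 28 \cdot \frac{2}{39} = 12727 - - 28 \cdot 2 \cdot \frac{1}{39} = 12727 - \left(-28\right) \frac{2}{39} = 12727 - - \frac{56}{39} = 12727 + \frac{56}{39} = \frac{496409}{39}$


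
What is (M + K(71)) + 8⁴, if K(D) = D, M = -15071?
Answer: -10904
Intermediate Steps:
(M + K(71)) + 8⁴ = (-15071 + 71) + 8⁴ = -15000 + 4096 = -10904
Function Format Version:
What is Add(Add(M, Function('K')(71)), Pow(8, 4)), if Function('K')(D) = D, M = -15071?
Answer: -10904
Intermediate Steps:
Add(Add(M, Function('K')(71)), Pow(8, 4)) = Add(Add(-15071, 71), Pow(8, 4)) = Add(-15000, 4096) = -10904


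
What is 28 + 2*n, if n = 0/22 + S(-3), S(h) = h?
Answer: 22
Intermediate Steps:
n = -3 (n = 0/22 - 3 = 0*(1/22) - 3 = 0 - 3 = -3)
28 + 2*n = 28 + 2*(-3) = 28 - 6 = 22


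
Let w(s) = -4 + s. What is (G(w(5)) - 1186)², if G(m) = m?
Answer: 1404225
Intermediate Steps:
(G(w(5)) - 1186)² = ((-4 + 5) - 1186)² = (1 - 1186)² = (-1185)² = 1404225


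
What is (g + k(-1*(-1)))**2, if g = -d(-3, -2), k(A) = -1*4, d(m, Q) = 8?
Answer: 144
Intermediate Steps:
k(A) = -4
g = -8 (g = -1*8 = -8)
(g + k(-1*(-1)))**2 = (-8 - 4)**2 = (-12)**2 = 144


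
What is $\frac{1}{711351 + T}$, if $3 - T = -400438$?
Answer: $\frac{1}{1111792} \approx 8.9945 \cdot 10^{-7}$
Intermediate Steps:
$T = 400441$ ($T = 3 - -400438 = 3 + 400438 = 400441$)
$\frac{1}{711351 + T} = \frac{1}{711351 + 400441} = \frac{1}{1111792}$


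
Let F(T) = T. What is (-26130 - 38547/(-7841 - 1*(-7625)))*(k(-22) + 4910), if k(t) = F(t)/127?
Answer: -97092191419/762 ≈ -1.2742e+8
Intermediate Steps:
k(t) = t/127
(-26130 - 38547/(-7841 - 1*(-7625)))*(k(-22) + 4910) = (-26130 - 38547/(-7841 - 1*(-7625)))*((1/127)*(-22) + 4910) = (-26130 - 38547/(-7841 + 7625))*(-22/127 + 4910) = (-26130 - 38547/(-216))*(623548/127) = (-26130 - 38547*(-1/216))*(623548/127) = (-26130 + 4283/24)*(623548/127) = -622837/24*623548/127 = -97092191419/762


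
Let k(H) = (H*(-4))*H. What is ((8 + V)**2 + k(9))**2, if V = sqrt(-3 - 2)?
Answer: 68945 - 8480*I*sqrt(5) ≈ 68945.0 - 18962.0*I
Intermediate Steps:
V = I*sqrt(5) (V = sqrt(-5) = I*sqrt(5) ≈ 2.2361*I)
k(H) = -4*H**2 (k(H) = (-4*H)*H = -4*H**2)
((8 + V)**2 + k(9))**2 = ((8 + I*sqrt(5))**2 - 4*9**2)**2 = ((8 + I*sqrt(5))**2 - 4*81)**2 = ((8 + I*sqrt(5))**2 - 324)**2 = (-324 + (8 + I*sqrt(5))**2)**2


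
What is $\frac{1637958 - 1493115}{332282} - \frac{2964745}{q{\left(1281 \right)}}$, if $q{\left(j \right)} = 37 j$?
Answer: $- \frac{139752324917}{2249881422} \approx -62.115$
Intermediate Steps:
$\frac{1637958 - 1493115}{332282} - \frac{2964745}{q{\left(1281 \right)}} = \frac{1637958 - 1493115}{332282} - \frac{2964745}{37 \cdot 1281} = \left(1637958 - 1493115\right) \frac{1}{332282} - \frac{2964745}{47397} = 144843 \cdot \frac{1}{332282} - \frac{423535}{6771} = \frac{144843}{332282} - \frac{423535}{6771} = - \frac{139752324917}{2249881422}$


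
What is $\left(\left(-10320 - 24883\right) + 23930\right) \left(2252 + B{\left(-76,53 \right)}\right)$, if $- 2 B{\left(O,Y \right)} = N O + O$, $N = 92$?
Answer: $-65225578$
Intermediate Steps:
$B{\left(O,Y \right)} = - \frac{93 O}{2}$ ($B{\left(O,Y \right)} = - \frac{92 O + O}{2} = - \frac{93 O}{2}$)
$\left(\left(-10320 - 24883\right) + 23930\right) \left(2252 + B{\left(-76,53 \right)}\right) = \left(\left(-10320 - 24883\right) + 23930\right) \left(2252 - -3534\right) = \left(-35203 + 23930\right) \left(2252 + 3534\right) = \left(-11273\right) 5786 = -65225578$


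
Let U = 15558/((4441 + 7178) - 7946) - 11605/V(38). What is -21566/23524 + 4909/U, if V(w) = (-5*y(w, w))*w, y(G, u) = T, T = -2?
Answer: -16197085576759/86363955250 ≈ -187.54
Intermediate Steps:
y(G, u) = -2
V(w) = 10*w (V(w) = (-5*(-2))*w = 10*w)
U = -7342625/279148 (U = 15558/((4441 + 7178) - 7946) - 11605/(10*38) = 15558/(11619 - 7946) - 11605/380 = 15558/3673 - 11605*1/380 = 15558*(1/3673) - 2321/76 = 15558/3673 - 2321/76 = -7342625/279148 ≈ -26.304)
-21566/23524 + 4909/U = -21566/23524 + 4909/(-7342625/279148) = -21566*1/23524 + 4909*(-279148/7342625) = -10783/11762 - 1370337532/7342625 = -16197085576759/86363955250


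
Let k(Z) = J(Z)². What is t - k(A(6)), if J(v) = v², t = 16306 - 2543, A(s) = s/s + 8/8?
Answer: 13747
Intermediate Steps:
A(s) = 2 (A(s) = 1 + 8*(⅛) = 1 + 1 = 2)
t = 13763
k(Z) = Z⁴ (k(Z) = (Z²)² = Z⁴)
t - k(A(6)) = 13763 - 1*2⁴ = 13763 - 1*16 = 13763 - 16 = 13747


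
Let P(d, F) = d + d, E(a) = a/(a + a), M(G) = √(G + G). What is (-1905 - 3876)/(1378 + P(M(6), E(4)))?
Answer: -3983109/949418 + 5781*√3/474709 ≈ -4.1742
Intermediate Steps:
M(G) = √2*√G (M(G) = √(2*G) = √2*√G)
E(a) = ½ (E(a) = a/((2*a)) = a*(1/(2*a)) = ½)
P(d, F) = 2*d
(-1905 - 3876)/(1378 + P(M(6), E(4))) = (-1905 - 3876)/(1378 + 2*(√2*√6)) = -5781/(1378 + 2*(2*√3)) = -5781/(1378 + 4*√3)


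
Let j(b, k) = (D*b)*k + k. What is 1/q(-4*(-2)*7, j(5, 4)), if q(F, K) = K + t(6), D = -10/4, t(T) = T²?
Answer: -⅒ ≈ -0.10000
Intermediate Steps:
D = -5/2 (D = -10*¼ = -5/2 ≈ -2.5000)
j(b, k) = k - 5*b*k/2 (j(b, k) = (-5*b/2)*k + k = -5*b*k/2 + k = k - 5*b*k/2)
q(F, K) = 36 + K (q(F, K) = K + 6² = K + 36 = 36 + K)
1/q(-4*(-2)*7, j(5, 4)) = 1/(36 + (½)*4*(2 - 5*5)) = 1/(36 + (½)*4*(2 - 25)) = 1/(36 + (½)*4*(-23)) = 1/(36 - 46) = 1/(-10) = -⅒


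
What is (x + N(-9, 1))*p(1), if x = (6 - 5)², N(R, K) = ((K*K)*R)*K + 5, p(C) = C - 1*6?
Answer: 15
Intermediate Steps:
p(C) = -6 + C (p(C) = C - 6 = -6 + C)
N(R, K) = 5 + R*K³ (N(R, K) = (K²*R)*K + 5 = (R*K²)*K + 5 = R*K³ + 5 = 5 + R*K³)
x = 1 (x = 1² = 1)
(x + N(-9, 1))*p(1) = (1 + (5 - 9*1³))*(-6 + 1) = (1 + (5 - 9*1))*(-5) = (1 + (5 - 9))*(-5) = (1 - 4)*(-5) = -3*(-5) = 15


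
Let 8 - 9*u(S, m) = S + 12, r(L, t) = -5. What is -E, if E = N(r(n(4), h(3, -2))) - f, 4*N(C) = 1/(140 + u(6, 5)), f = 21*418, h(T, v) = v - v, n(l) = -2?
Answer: 43889991/5000 ≈ 8778.0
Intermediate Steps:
h(T, v) = 0
u(S, m) = -4/9 - S/9 (u(S, m) = 8/9 - (S + 12)/9 = 8/9 - (12 + S)/9 = 8/9 + (-4/3 - S/9) = -4/9 - S/9)
f = 8778
N(C) = 9/5000 (N(C) = 1/(4*(140 + (-4/9 - ⅑*6))) = 1/(4*(140 + (-4/9 - ⅔))) = 1/(4*(140 - 10/9)) = 1/(4*(1250/9)) = (¼)*(9/1250) = 9/5000)
E = -43889991/5000 (E = 9/5000 - 1*8778 = 9/5000 - 8778 = -43889991/5000 ≈ -8778.0)
-E = -1*(-43889991/5000) = 43889991/5000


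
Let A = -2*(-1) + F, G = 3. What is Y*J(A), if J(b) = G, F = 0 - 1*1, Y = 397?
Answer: 1191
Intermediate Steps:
F = -1 (F = 0 - 1 = -1)
A = 1 (A = -2*(-1) - 1 = 2 - 1 = 1)
J(b) = 3
Y*J(A) = 397*3 = 1191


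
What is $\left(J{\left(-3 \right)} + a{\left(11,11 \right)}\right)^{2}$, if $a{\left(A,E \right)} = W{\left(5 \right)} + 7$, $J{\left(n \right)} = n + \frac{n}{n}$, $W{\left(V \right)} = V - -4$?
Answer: $196$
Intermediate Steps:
$W{\left(V \right)} = 4 + V$ ($W{\left(V \right)} = V + 4 = 4 + V$)
$J{\left(n \right)} = 1 + n$ ($J{\left(n \right)} = n + 1 = 1 + n$)
$a{\left(A,E \right)} = 16$ ($a{\left(A,E \right)} = \left(4 + 5\right) + 7 = 9 + 7 = 16$)
$\left(J{\left(-3 \right)} + a{\left(11,11 \right)}\right)^{2} = \left(\left(1 - 3\right) + 16\right)^{2} = \left(-2 + 16\right)^{2} = 14^{2} = 196$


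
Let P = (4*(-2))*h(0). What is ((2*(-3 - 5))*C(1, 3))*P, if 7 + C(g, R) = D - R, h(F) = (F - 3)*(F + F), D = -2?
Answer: 0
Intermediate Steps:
h(F) = 2*F*(-3 + F) (h(F) = (-3 + F)*(2*F) = 2*F*(-3 + F))
C(g, R) = -9 - R (C(g, R) = -7 + (-2 - R) = -9 - R)
P = 0 (P = (4*(-2))*(2*0*(-3 + 0)) = -16*0*(-3) = -8*0 = 0)
((2*(-3 - 5))*C(1, 3))*P = ((2*(-3 - 5))*(-9 - 1*3))*0 = ((2*(-8))*(-9 - 3))*0 = -16*(-12)*0 = 192*0 = 0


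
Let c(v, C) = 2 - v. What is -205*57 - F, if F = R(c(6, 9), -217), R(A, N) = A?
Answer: -11681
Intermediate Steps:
F = -4 (F = 2 - 1*6 = 2 - 6 = -4)
-205*57 - F = -205*57 - 1*(-4) = -11685 + 4 = -11681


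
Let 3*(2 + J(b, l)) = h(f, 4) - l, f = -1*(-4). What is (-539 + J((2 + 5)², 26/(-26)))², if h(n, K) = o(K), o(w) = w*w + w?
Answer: 285156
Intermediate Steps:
f = 4
o(w) = w + w² (o(w) = w² + w = w + w²)
h(n, K) = K*(1 + K)
J(b, l) = 14/3 - l/3 (J(b, l) = -2 + (4*(1 + 4) - l)/3 = -2 + (4*5 - l)/3 = -2 + (20 - l)/3 = -2 + (20/3 - l/3) = 14/3 - l/3)
(-539 + J((2 + 5)², 26/(-26)))² = (-539 + (14/3 - 26/(3*(-26))))² = (-539 + (14/3 - 26*(-1)/(3*26)))² = (-539 + (14/3 - ⅓*(-1)))² = (-539 + (14/3 + ⅓))² = (-539 + 5)² = (-534)² = 285156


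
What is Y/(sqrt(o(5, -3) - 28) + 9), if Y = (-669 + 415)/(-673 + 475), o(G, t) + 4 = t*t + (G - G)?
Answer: 127/1144 - 127*I*sqrt(23)/10296 ≈ 0.11101 - 0.059156*I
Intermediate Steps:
o(G, t) = -4 + t**2 (o(G, t) = -4 + (t*t + (G - G)) = -4 + (t**2 + 0) = -4 + t**2)
Y = 127/99 (Y = -254/(-198) = -254*(-1/198) = 127/99 ≈ 1.2828)
Y/(sqrt(o(5, -3) - 28) + 9) = (127/99)/(sqrt((-4 + (-3)**2) - 28) + 9) = (127/99)/(sqrt((-4 + 9) - 28) + 9) = (127/99)/(sqrt(5 - 28) + 9) = (127/99)/(sqrt(-23) + 9) = (127/99)/(I*sqrt(23) + 9) = (127/99)/(9 + I*sqrt(23)) = 127/(99*(9 + I*sqrt(23)))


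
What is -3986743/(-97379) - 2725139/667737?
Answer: 2396724499910/65023561323 ≈ 36.859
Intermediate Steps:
-3986743/(-97379) - 2725139/667737 = -3986743*(-1/97379) - 2725139*1/667737 = 3986743/97379 - 2725139/667737 = 2396724499910/65023561323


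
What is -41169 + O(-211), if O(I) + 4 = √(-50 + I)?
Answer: -41173 + 3*I*√29 ≈ -41173.0 + 16.155*I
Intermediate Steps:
O(I) = -4 + √(-50 + I)
-41169 + O(-211) = -41169 + (-4 + √(-50 - 211)) = -41169 + (-4 + √(-261)) = -41169 + (-4 + 3*I*√29) = -41173 + 3*I*√29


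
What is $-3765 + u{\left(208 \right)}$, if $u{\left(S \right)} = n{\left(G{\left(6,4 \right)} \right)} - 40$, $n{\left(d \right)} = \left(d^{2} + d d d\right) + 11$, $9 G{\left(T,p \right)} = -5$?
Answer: $- \frac{2765726}{729} \approx -3793.9$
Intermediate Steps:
$G{\left(T,p \right)} = - \frac{5}{9}$ ($G{\left(T,p \right)} = \frac{1}{9} \left(-5\right) = - \frac{5}{9}$)
$n{\left(d \right)} = 11 + d^{2} + d^{3}$ ($n{\left(d \right)} = \left(d^{2} + d^{2} d\right) + 11 = \left(d^{2} + d^{3}\right) + 11 = 11 + d^{2} + d^{3}$)
$u{\left(S \right)} = - \frac{21041}{729}$ ($u{\left(S \right)} = \left(11 + \left(- \frac{5}{9}\right)^{2} + \left(- \frac{5}{9}\right)^{3}\right) - 40 = \left(11 + \frac{25}{81} - \frac{125}{729}\right) - 40 = \frac{8119}{729} - 40 = - \frac{21041}{729}$)
$-3765 + u{\left(208 \right)} = -3765 - \frac{21041}{729} = - \frac{2765726}{729}$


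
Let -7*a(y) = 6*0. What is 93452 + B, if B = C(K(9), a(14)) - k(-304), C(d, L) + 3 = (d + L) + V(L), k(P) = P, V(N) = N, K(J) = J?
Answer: 93762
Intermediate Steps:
a(y) = 0 (a(y) = -6*0/7 = -1/7*0 = 0)
C(d, L) = -3 + d + 2*L (C(d, L) = -3 + ((d + L) + L) = -3 + ((L + d) + L) = -3 + (d + 2*L) = -3 + d + 2*L)
B = 310 (B = (-3 + 9 + 2*0) - 1*(-304) = (-3 + 9 + 0) + 304 = 6 + 304 = 310)
93452 + B = 93452 + 310 = 93762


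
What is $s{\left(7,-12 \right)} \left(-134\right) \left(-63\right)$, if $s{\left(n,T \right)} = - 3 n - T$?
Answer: $-75978$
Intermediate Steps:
$s{\left(n,T \right)} = - T - 3 n$
$s{\left(7,-12 \right)} \left(-134\right) \left(-63\right) = \left(\left(-1\right) \left(-12\right) - 21\right) \left(-134\right) \left(-63\right) = \left(12 - 21\right) \left(-134\right) \left(-63\right) = \left(-9\right) \left(-134\right) \left(-63\right) = 1206 \left(-63\right) = -75978$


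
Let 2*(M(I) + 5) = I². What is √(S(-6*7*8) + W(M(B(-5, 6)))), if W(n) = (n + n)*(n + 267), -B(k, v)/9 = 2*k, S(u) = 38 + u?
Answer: √34883782 ≈ 5906.3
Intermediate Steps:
B(k, v) = -18*k
M(I) = -5 + I²/2
W(n) = 2*n*(267 + n) (W(n) = (2*n)*(267 + n) = 2*n*(267 + n))
√(S(-6*7*8) + W(M(B(-5, 6)))) = √((38 - 6*7*8) + 2*(-5 + (-18*(-5))²/2)*(267 + (-5 + (-18*(-5))²/2))) = √((38 - 42*8) + 2*(-5 + (½)*90²)*(267 + (-5 + (½)*90²))) = √((38 - 336) + 2*(-5 + (½)*8100)*(267 + (-5 + (½)*8100))) = √(-298 + 2*(-5 + 4050)*(267 + (-5 + 4050))) = √(-298 + 2*4045*(267 + 4045)) = √(-298 + 2*4045*4312) = √(-298 + 34884080) = √34883782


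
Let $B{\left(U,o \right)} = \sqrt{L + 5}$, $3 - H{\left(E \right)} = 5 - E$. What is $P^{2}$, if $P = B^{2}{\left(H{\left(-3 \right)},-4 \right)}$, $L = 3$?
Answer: $64$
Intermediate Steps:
$H{\left(E \right)} = -2 + E$ ($H{\left(E \right)} = 3 - \left(5 - E\right) = 3 + \left(-5 + E\right) = -2 + E$)
$B{\left(U,o \right)} = 2 \sqrt{2}$ ($B{\left(U,o \right)} = \sqrt{3 + 5} = \sqrt{8} = 2 \sqrt{2}$)
$P = 8$ ($P = \left(2 \sqrt{2}\right)^{2} = 8$)
$P^{2} = 8^{2} = 64$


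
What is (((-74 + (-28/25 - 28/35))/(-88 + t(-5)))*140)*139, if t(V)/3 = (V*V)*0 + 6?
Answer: 527644/25 ≈ 21106.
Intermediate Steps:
t(V) = 18 (t(V) = 3*((V*V)*0 + 6) = 3*(V²*0 + 6) = 3*(0 + 6) = 3*6 = 18)
(((-74 + (-28/25 - 28/35))/(-88 + t(-5)))*140)*139 = (((-74 + (-28/25 - 28/35))/(-88 + 18))*140)*139 = (((-74 + (-28*1/25 - 28*1/35))/(-70))*140)*139 = (((-74 + (-28/25 - ⅘))*(-1/70))*140)*139 = (((-74 - 48/25)*(-1/70))*140)*139 = (-1898/25*(-1/70)*140)*139 = ((949/875)*140)*139 = (3796/25)*139 = 527644/25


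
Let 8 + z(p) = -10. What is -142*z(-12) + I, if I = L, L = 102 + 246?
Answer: 2904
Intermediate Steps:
z(p) = -18 (z(p) = -8 - 10 = -18)
L = 348
I = 348
-142*z(-12) + I = -142*(-18) + 348 = 2556 + 348 = 2904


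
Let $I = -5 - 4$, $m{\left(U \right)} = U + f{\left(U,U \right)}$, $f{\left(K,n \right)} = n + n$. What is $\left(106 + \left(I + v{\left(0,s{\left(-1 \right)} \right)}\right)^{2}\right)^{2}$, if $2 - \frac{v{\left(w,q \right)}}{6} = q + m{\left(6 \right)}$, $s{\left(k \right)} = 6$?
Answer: $399480169$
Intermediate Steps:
$f{\left(K,n \right)} = 2 n$
$m{\left(U \right)} = 3 U$ ($m{\left(U \right)} = U + 2 U = 3 U$)
$v{\left(w,q \right)} = -96 - 6 q$ ($v{\left(w,q \right)} = 12 - 6 \left(q + 3 \cdot 6\right) = 12 - 6 \left(q + 18\right) = 12 - 6 \left(18 + q\right) = 12 - \left(108 + 6 q\right) = -96 - 6 q$)
$I = -9$ ($I = -5 - 4 = -9$)
$\left(106 + \left(I + v{\left(0,s{\left(-1 \right)} \right)}\right)^{2}\right)^{2} = \left(106 + \left(-9 - 132\right)^{2}\right)^{2} = \left(106 + \left(-141\right)^{2}\right)^{2} = \left(106 + 19881\right)^{2} = 19987^{2} = 399480169$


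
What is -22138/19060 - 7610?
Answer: -72534369/9530 ≈ -7611.2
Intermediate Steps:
-22138/19060 - 7610 = -22138*1/19060 - 7610 = -11069/9530 - 7610 = -72534369/9530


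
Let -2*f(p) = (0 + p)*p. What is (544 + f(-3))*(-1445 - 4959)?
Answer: -3454958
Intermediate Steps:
f(p) = -p²/2 (f(p) = -(0 + p)*p/2 = -p*p/2 = -p²/2)
(544 + f(-3))*(-1445 - 4959) = (544 - ½*(-3)²)*(-1445 - 4959) = (544 - ½*9)*(-6404) = (544 - 9/2)*(-6404) = (1079/2)*(-6404) = -3454958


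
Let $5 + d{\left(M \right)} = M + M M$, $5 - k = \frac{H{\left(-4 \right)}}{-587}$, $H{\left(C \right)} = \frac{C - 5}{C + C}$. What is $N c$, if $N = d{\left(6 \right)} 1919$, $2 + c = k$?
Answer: $\frac{1000929291}{4696} \approx 2.1315 \cdot 10^{5}$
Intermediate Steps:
$H{\left(C \right)} = \frac{-5 + C}{2 C}$
$k = \frac{23489}{4696}$ ($k = 5 - \frac{\frac{1}{2} \frac{1}{-4} \left(-5 - 4\right)}{-587} = 5 - \frac{1}{2} \left(- \frac{1}{4}\right) \left(-9\right) \left(- \frac{1}{587}\right) = 5 - \frac{9}{8} \left(- \frac{1}{587}\right) = 5 - - \frac{9}{4696} = 5 + \frac{9}{4696} = \frac{23489}{4696} \approx 5.0019$)
$d{\left(M \right)} = -5 + M + M^{2}$ ($d{\left(M \right)} = -5 + \left(M + M M\right) = -5 + \left(M + M^{2}\right) = -5 + M + M^{2}$)
$c = \frac{14097}{4696}$ ($c = -2 + \frac{23489}{4696} = \frac{14097}{4696} \approx 3.0019$)
$N = 71003$ ($N = \left(-5 + 6 + 6^{2}\right) 1919 = \left(-5 + 6 + 36\right) 1919 = 37 \cdot 1919 = 71003$)
$N c = 71003 \cdot \frac{14097}{4696} = \frac{1000929291}{4696}$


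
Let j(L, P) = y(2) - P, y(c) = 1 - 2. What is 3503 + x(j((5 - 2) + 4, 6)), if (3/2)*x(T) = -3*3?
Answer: 3497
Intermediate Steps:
y(c) = -1
j(L, P) = -1 - P
x(T) = -6 (x(T) = 2*(-3*3)/3 = (⅔)*(-9) = -6)
3503 + x(j((5 - 2) + 4, 6)) = 3503 - 6 = 3497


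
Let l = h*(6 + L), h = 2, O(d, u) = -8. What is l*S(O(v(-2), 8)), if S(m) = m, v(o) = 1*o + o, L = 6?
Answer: -192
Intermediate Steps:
v(o) = 2*o (v(o) = o + o = 2*o)
l = 24 (l = 2*(6 + 6) = 2*12 = 24)
l*S(O(v(-2), 8)) = 24*(-8) = -192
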